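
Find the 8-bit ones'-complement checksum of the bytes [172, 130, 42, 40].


Sum = 384 mod 256 = 128
Complement = 127

127


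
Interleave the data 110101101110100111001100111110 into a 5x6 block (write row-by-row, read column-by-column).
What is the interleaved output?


Matrix:
  110101
  101110
  100111
  001100
  111110
Read columns: 111011000101011111110110110100

111011000101011111110110110100


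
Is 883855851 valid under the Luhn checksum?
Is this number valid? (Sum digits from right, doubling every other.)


Luhn sum = 41
41 mod 10 = 1

Invalid (Luhn sum mod 10 = 1)


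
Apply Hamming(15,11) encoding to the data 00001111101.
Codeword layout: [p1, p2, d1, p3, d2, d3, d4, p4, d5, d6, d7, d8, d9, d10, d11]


Parity bits: p1=0, p2=1, p3=1, p4=0

010100001111101


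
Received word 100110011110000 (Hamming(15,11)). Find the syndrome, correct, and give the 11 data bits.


Syndrome = 0: no error detected

Data: 01001110000 (no errors)


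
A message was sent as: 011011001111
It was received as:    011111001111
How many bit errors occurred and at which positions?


XOR: 000100000000

1 error(s) at position(s): 3


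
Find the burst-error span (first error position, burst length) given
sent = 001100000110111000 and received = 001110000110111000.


XOR: 000010000000000000

Burst at position 4, length 1


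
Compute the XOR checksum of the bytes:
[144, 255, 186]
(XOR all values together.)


XOR chain: 144 ^ 255 ^ 186 = 213

213


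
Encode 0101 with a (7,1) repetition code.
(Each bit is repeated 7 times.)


Each bit -> 7 copies

0000000111111100000001111111


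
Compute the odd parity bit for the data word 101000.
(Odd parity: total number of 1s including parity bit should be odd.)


Number of 1s in data: 2
Parity bit: 1

1


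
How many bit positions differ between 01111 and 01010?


XOR: 00101
Count of 1s: 2

2


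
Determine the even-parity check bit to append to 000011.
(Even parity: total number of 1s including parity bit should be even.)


Number of 1s in data: 2
Parity bit: 0

0


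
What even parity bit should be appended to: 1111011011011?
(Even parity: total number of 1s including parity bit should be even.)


Number of 1s in data: 10
Parity bit: 0

0


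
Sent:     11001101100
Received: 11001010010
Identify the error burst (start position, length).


XOR: 00000111110

Burst at position 5, length 5


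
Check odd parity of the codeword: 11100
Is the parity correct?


Number of 1s: 3

Yes, parity is correct (3 ones)


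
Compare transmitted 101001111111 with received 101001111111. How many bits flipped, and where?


XOR: 000000000000

0 errors (received matches sent)


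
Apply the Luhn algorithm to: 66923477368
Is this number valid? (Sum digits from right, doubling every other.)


Luhn sum = 59
59 mod 10 = 9

Invalid (Luhn sum mod 10 = 9)


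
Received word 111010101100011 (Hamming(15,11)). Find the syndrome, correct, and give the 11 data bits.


Syndrome = 0: no error detected

Data: 11011100011 (no errors)


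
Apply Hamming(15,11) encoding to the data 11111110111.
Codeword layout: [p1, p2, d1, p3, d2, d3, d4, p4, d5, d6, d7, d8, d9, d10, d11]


Parity bits: p1=1, p2=1, p3=0, p4=0

111011101110111


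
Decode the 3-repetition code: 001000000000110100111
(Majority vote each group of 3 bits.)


Groups: 001, 000, 000, 000, 110, 100, 111
Majority votes: 0000101

0000101


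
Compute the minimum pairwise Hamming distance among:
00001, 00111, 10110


Comparing all pairs, minimum distance: 2
Can detect 1 errors, correct 0 errors

2


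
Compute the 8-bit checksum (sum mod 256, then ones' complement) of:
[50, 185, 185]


Sum = 420 mod 256 = 164
Complement = 91

91


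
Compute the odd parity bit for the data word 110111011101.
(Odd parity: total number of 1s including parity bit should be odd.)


Number of 1s in data: 9
Parity bit: 0

0


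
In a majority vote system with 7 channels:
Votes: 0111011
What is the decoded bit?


Ones: 5 out of 7
Threshold: 4

1 (5/7 voted 1)


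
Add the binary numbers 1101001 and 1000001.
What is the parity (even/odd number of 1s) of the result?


1101001 = 105
1000001 = 65
Sum = 170 = 10101010
1s count = 4

even parity (4 ones in 10101010)


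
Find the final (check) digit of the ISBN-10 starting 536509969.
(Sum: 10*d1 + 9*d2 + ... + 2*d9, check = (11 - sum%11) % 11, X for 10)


Weighted sum: 277
277 mod 11 = 2

Check digit: 9


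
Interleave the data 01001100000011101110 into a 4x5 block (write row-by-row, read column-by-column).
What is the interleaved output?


Matrix:
  01001
  10000
  00111
  01110
Read columns: 01001001001100111010

01001001001100111010


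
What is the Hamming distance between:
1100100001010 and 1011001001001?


XOR: 0111101000011
Count of 1s: 7

7


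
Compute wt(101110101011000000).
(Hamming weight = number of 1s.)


Counting 1s in 101110101011000000

8


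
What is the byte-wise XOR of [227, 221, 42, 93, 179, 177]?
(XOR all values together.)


XOR chain: 227 ^ 221 ^ 42 ^ 93 ^ 179 ^ 177 = 75

75


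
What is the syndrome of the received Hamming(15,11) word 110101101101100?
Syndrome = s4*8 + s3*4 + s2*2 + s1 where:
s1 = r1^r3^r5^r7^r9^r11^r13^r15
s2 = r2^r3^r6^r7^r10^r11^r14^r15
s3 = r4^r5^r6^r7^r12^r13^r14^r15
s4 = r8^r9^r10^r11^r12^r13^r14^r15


s1=0, s2=0, s3=1, s4=0

Syndrome = 4 (error at position 4)


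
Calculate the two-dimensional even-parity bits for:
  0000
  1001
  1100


Row parities: 000
Column parities: 0101

Row P: 000, Col P: 0101, Corner: 0


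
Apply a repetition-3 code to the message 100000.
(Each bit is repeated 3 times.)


Each bit -> 3 copies

111000000000000000


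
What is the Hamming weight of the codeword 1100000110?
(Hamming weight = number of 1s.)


Counting 1s in 1100000110

4


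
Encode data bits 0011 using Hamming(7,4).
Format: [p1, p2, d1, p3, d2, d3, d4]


Parity bits: p1=1, p2=0, p3=0

1000011


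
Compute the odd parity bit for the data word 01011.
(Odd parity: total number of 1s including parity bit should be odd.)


Number of 1s in data: 3
Parity bit: 0

0


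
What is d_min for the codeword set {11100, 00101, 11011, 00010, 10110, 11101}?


Comparing all pairs, minimum distance: 1
Can detect 0 errors, correct 0 errors

1


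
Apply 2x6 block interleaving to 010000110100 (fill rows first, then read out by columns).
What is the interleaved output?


Matrix:
  010000
  110100
Read columns: 011100010000

011100010000


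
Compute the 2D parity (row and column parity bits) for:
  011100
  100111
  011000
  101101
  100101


Row parities: 10001
Column parities: 101011

Row P: 10001, Col P: 101011, Corner: 0


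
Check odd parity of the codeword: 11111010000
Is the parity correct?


Number of 1s: 6

No, parity error (6 ones)


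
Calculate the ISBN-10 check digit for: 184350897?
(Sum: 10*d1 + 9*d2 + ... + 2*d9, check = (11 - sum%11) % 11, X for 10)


Weighted sum: 238
238 mod 11 = 7

Check digit: 4


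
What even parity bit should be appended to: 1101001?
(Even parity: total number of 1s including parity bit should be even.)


Number of 1s in data: 4
Parity bit: 0

0


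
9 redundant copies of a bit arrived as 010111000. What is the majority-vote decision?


Ones: 4 out of 9
Threshold: 5

0 (4/9 voted 1)


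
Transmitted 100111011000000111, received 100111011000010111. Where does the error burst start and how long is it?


XOR: 000000000000010000

Burst at position 13, length 1


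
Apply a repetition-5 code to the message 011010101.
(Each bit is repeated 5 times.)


Each bit -> 5 copies

000001111111111000001111100000111110000011111


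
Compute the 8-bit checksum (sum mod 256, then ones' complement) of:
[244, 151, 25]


Sum = 420 mod 256 = 164
Complement = 91

91


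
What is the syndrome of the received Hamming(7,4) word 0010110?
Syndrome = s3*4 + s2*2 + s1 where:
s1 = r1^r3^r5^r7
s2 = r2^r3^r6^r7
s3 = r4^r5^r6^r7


s1=0, s2=0, s3=0

Syndrome = 0 (no error)


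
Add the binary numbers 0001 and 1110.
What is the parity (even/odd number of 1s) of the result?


0001 = 1
1110 = 14
Sum = 15 = 1111
1s count = 4

even parity (4 ones in 1111)


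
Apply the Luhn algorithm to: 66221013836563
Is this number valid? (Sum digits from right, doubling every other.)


Luhn sum = 46
46 mod 10 = 6

Invalid (Luhn sum mod 10 = 6)


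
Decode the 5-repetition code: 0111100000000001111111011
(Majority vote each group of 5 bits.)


Groups: 01111, 00000, 00000, 11111, 11011
Majority votes: 10011

10011


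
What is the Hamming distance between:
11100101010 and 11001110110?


XOR: 00101011100
Count of 1s: 5

5


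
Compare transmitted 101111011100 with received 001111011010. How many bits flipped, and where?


XOR: 100000000110

3 error(s) at position(s): 0, 9, 10


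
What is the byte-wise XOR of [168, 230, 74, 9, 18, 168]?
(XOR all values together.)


XOR chain: 168 ^ 230 ^ 74 ^ 9 ^ 18 ^ 168 = 183

183


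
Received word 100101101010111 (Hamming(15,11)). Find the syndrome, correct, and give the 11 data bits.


Syndrome = 10: error at position 10

Data: 00111110111 (corrected bit 10)


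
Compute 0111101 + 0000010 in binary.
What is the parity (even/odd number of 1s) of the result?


0111101 = 61
0000010 = 2
Sum = 63 = 111111
1s count = 6

even parity (6 ones in 111111)


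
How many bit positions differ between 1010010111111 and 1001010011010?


XOR: 0011000100101
Count of 1s: 5

5


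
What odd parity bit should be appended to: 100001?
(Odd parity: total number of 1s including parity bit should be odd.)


Number of 1s in data: 2
Parity bit: 1

1


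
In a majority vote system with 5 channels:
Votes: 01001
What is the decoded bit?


Ones: 2 out of 5
Threshold: 3

0 (2/5 voted 1)


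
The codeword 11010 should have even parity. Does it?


Number of 1s: 3

No, parity error (3 ones)


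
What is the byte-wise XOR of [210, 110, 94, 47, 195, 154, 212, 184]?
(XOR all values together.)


XOR chain: 210 ^ 110 ^ 94 ^ 47 ^ 195 ^ 154 ^ 212 ^ 184 = 248

248


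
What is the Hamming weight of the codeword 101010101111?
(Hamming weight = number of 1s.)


Counting 1s in 101010101111

8


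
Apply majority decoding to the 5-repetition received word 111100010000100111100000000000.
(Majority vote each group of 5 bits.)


Groups: 11110, 00100, 00100, 11110, 00000, 00000
Majority votes: 100100

100100


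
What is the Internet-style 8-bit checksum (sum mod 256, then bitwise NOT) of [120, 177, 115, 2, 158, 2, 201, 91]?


Sum = 866 mod 256 = 98
Complement = 157

157


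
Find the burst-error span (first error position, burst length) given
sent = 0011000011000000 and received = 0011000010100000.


XOR: 0000000001100000

Burst at position 9, length 2


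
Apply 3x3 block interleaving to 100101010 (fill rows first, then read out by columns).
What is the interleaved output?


Matrix:
  100
  101
  010
Read columns: 110001010

110001010


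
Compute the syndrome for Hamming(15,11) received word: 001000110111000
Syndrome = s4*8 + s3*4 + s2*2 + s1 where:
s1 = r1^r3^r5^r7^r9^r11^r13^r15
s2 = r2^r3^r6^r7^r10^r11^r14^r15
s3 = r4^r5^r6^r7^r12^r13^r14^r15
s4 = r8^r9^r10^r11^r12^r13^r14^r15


s1=1, s2=0, s3=0, s4=0

Syndrome = 1 (error at position 1)


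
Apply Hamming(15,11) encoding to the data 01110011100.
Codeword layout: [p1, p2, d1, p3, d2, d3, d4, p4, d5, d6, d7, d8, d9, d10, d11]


Parity bits: p1=0, p2=1, p3=1, p4=1

010111110011100


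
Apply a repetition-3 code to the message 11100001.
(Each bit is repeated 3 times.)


Each bit -> 3 copies

111111111000000000000111


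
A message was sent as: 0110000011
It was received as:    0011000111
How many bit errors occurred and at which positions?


XOR: 0101000100

3 error(s) at position(s): 1, 3, 7


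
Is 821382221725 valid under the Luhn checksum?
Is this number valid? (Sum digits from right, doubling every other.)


Luhn sum = 47
47 mod 10 = 7

Invalid (Luhn sum mod 10 = 7)


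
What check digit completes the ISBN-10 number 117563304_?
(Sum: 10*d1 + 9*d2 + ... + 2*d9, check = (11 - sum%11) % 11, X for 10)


Weighted sum: 181
181 mod 11 = 5

Check digit: 6


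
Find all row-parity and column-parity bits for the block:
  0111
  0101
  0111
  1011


Row parities: 1011
Column parities: 1110

Row P: 1011, Col P: 1110, Corner: 1


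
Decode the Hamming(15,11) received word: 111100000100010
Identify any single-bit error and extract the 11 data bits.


Syndrome = 0: no error detected

Data: 10000100010 (no errors)


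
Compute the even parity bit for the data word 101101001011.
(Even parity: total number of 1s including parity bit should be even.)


Number of 1s in data: 7
Parity bit: 1

1


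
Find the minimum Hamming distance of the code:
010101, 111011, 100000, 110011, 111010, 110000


Comparing all pairs, minimum distance: 1
Can detect 0 errors, correct 0 errors

1


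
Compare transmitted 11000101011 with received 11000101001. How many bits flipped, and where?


XOR: 00000000010

1 error(s) at position(s): 9


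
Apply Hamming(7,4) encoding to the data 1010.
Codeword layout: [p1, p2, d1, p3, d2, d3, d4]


Parity bits: p1=1, p2=0, p3=1

1011010


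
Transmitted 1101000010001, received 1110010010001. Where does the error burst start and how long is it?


XOR: 0011010000000

Burst at position 2, length 4


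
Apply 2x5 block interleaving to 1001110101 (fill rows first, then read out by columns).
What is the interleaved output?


Matrix:
  10011
  10101
Read columns: 1100011011

1100011011


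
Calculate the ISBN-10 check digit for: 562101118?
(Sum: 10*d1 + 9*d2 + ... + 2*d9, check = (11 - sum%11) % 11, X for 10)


Weighted sum: 155
155 mod 11 = 1

Check digit: X


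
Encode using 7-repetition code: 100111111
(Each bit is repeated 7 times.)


Each bit -> 7 copies

111111100000000000000111111111111111111111111111111111111111111


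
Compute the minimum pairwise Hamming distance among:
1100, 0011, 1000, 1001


Comparing all pairs, minimum distance: 1
Can detect 0 errors, correct 0 errors

1


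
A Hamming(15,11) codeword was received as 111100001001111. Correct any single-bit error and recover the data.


Syndrome = 13: error at position 13

Data: 10001001011 (corrected bit 13)


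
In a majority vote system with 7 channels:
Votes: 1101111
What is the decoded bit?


Ones: 6 out of 7
Threshold: 4

1 (6/7 voted 1)


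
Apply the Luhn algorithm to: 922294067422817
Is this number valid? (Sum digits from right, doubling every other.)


Luhn sum = 77
77 mod 10 = 7

Invalid (Luhn sum mod 10 = 7)


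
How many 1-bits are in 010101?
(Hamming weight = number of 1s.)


Counting 1s in 010101

3


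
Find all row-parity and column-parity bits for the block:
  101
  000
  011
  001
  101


Row parities: 00010
Column parities: 010

Row P: 00010, Col P: 010, Corner: 1


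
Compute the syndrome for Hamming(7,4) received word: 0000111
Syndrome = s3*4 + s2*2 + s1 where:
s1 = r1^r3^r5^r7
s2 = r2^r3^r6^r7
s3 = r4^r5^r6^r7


s1=0, s2=0, s3=1

Syndrome = 4 (error at position 4)


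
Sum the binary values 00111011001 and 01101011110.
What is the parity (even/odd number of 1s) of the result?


00111011001 = 473
01101011110 = 862
Sum = 1335 = 10100110111
1s count = 7

odd parity (7 ones in 10100110111)


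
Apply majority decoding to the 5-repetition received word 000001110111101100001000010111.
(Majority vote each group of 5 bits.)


Groups: 00000, 11101, 11101, 10000, 10000, 10111
Majority votes: 011001

011001


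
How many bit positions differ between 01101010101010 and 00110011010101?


XOR: 01011001111111
Count of 1s: 10

10


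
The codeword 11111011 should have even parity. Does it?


Number of 1s: 7

No, parity error (7 ones)


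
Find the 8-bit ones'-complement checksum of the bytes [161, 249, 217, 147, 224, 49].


Sum = 1047 mod 256 = 23
Complement = 232

232


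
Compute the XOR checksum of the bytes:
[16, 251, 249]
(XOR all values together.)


XOR chain: 16 ^ 251 ^ 249 = 18

18


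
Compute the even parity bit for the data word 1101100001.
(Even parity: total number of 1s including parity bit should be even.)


Number of 1s in data: 5
Parity bit: 1

1


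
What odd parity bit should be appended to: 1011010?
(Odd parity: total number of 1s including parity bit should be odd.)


Number of 1s in data: 4
Parity bit: 1

1


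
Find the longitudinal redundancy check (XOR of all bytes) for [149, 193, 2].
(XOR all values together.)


XOR chain: 149 ^ 193 ^ 2 = 86

86


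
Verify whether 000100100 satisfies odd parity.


Number of 1s: 2

No, parity error (2 ones)


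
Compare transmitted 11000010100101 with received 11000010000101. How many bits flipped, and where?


XOR: 00000000100000

1 error(s) at position(s): 8


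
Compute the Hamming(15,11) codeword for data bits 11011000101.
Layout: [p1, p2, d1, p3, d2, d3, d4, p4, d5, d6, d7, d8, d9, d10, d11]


Parity bits: p1=0, p2=1, p3=0, p4=1

011010111000101


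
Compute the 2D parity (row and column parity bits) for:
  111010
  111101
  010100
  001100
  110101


Row parities: 01000
Column parities: 101010

Row P: 01000, Col P: 101010, Corner: 1


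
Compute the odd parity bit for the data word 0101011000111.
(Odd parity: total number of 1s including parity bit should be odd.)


Number of 1s in data: 7
Parity bit: 0

0


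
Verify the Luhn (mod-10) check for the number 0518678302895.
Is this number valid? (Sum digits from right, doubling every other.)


Luhn sum = 60
60 mod 10 = 0

Valid (Luhn sum mod 10 = 0)


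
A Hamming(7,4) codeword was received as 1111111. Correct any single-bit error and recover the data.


Syndrome = 0: no error detected

Data: 1111 (no errors)


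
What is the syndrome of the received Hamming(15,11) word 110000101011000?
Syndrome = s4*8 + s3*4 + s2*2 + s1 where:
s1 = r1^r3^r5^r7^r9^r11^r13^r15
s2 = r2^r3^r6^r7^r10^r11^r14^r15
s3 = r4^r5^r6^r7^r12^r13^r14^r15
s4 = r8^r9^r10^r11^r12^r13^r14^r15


s1=0, s2=1, s3=0, s4=1

Syndrome = 10 (error at position 10)


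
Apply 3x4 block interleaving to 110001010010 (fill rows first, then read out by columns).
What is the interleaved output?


Matrix:
  1100
  0101
  0010
Read columns: 100110001010

100110001010


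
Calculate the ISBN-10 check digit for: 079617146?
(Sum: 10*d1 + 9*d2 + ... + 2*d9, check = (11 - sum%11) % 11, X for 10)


Weighted sum: 246
246 mod 11 = 4

Check digit: 7


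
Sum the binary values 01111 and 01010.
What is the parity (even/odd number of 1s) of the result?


01111 = 15
01010 = 10
Sum = 25 = 11001
1s count = 3

odd parity (3 ones in 11001)


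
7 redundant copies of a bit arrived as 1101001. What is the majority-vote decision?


Ones: 4 out of 7
Threshold: 4

1 (4/7 voted 1)


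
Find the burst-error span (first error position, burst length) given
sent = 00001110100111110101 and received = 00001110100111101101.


XOR: 00000000000000011000

Burst at position 15, length 2


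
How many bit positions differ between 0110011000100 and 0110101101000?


XOR: 0000110101100
Count of 1s: 5

5


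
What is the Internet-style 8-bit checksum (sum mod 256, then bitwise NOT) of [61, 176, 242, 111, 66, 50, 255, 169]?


Sum = 1130 mod 256 = 106
Complement = 149

149


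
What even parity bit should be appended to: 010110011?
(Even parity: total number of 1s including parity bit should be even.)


Number of 1s in data: 5
Parity bit: 1

1


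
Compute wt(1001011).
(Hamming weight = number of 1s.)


Counting 1s in 1001011

4


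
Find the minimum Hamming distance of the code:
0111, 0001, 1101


Comparing all pairs, minimum distance: 2
Can detect 1 errors, correct 0 errors

2


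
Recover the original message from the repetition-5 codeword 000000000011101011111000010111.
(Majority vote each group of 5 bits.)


Groups: 00000, 00000, 11101, 01111, 10000, 10111
Majority votes: 001101

001101


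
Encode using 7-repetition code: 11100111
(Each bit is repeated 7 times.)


Each bit -> 7 copies

11111111111111111111100000000000000111111111111111111111


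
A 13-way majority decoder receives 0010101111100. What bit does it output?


Ones: 7 out of 13
Threshold: 7

1 (7/13 voted 1)


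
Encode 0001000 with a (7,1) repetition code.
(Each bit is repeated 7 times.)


Each bit -> 7 copies

0000000000000000000001111111000000000000000000000


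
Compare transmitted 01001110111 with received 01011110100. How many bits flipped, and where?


XOR: 00010000011

3 error(s) at position(s): 3, 9, 10


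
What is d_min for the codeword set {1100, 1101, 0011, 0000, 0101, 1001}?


Comparing all pairs, minimum distance: 1
Can detect 0 errors, correct 0 errors

1


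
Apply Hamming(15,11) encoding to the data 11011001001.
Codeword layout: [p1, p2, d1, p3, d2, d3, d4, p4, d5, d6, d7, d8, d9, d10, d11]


Parity bits: p1=1, p2=1, p3=0, p4=1

111010111001001


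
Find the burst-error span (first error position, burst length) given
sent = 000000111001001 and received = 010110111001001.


XOR: 010110000000000

Burst at position 1, length 4


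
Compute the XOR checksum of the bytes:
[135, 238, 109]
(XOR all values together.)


XOR chain: 135 ^ 238 ^ 109 = 4

4


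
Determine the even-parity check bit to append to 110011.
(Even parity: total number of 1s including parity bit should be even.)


Number of 1s in data: 4
Parity bit: 0

0


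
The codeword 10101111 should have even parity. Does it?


Number of 1s: 6

Yes, parity is correct (6 ones)


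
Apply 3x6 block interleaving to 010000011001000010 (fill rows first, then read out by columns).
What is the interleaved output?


Matrix:
  010000
  011001
  000010
Read columns: 000110010000001010

000110010000001010


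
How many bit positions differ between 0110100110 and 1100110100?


XOR: 1010010010
Count of 1s: 4

4


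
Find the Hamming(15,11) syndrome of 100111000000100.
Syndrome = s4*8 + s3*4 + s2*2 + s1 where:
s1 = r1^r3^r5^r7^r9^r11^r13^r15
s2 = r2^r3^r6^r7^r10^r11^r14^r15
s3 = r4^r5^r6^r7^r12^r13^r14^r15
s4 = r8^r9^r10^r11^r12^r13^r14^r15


s1=1, s2=1, s3=0, s4=1

Syndrome = 11 (error at position 11)


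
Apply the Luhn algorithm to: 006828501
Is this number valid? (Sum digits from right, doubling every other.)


Luhn sum = 28
28 mod 10 = 8

Invalid (Luhn sum mod 10 = 8)


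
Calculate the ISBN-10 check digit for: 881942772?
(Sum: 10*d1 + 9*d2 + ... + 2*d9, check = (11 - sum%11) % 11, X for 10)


Weighted sum: 310
310 mod 11 = 2

Check digit: 9


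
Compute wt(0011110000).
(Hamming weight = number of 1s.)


Counting 1s in 0011110000

4


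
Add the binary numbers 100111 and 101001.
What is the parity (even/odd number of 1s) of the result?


100111 = 39
101001 = 41
Sum = 80 = 1010000
1s count = 2

even parity (2 ones in 1010000)


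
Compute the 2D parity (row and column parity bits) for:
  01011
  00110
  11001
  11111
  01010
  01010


Row parities: 101100
Column parities: 01011

Row P: 101100, Col P: 01011, Corner: 1


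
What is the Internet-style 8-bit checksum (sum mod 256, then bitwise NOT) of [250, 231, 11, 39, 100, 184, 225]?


Sum = 1040 mod 256 = 16
Complement = 239

239


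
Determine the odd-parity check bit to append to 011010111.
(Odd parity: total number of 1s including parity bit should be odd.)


Number of 1s in data: 6
Parity bit: 1

1


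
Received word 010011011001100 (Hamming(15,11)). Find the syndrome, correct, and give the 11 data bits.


Syndrome = 1: error at position 1

Data: 01101001100 (corrected bit 1)


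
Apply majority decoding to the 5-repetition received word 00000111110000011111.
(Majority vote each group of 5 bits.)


Groups: 00000, 11111, 00000, 11111
Majority votes: 0101

0101


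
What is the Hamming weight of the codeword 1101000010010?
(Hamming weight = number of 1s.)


Counting 1s in 1101000010010

5


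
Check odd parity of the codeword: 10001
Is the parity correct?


Number of 1s: 2

No, parity error (2 ones)


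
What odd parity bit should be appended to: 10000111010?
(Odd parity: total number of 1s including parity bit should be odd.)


Number of 1s in data: 5
Parity bit: 0

0


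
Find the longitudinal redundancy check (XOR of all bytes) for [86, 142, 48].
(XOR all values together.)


XOR chain: 86 ^ 142 ^ 48 = 232

232


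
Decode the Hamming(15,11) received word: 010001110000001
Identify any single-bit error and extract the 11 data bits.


Syndrome = 4: error at position 4

Data: 00110000001 (corrected bit 4)


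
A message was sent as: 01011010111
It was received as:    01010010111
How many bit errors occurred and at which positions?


XOR: 00001000000

1 error(s) at position(s): 4


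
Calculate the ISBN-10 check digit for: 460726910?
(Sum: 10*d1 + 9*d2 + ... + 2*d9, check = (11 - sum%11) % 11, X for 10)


Weighted sum: 224
224 mod 11 = 4

Check digit: 7


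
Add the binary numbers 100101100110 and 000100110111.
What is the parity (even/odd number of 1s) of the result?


100101100110 = 2406
000100110111 = 311
Sum = 2717 = 101010011101
1s count = 7

odd parity (7 ones in 101010011101)


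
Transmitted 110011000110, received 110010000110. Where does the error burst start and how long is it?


XOR: 000001000000

Burst at position 5, length 1


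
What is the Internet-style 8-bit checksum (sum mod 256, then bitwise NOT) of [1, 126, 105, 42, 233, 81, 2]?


Sum = 590 mod 256 = 78
Complement = 177

177


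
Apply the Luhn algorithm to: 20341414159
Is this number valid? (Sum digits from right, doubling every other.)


Luhn sum = 42
42 mod 10 = 2

Invalid (Luhn sum mod 10 = 2)


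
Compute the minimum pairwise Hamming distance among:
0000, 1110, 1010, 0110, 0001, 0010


Comparing all pairs, minimum distance: 1
Can detect 0 errors, correct 0 errors

1


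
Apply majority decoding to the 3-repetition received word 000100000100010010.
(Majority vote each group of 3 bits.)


Groups: 000, 100, 000, 100, 010, 010
Majority votes: 000000

000000


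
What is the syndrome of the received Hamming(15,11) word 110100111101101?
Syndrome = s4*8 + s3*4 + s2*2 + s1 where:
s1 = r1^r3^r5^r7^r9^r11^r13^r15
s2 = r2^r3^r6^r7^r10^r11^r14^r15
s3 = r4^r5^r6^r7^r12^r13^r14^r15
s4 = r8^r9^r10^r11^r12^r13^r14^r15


s1=1, s2=0, s3=1, s4=0

Syndrome = 5 (error at position 5)


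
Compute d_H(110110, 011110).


XOR: 101000
Count of 1s: 2

2


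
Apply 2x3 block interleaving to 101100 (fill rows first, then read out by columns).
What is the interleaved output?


Matrix:
  101
  100
Read columns: 110010

110010


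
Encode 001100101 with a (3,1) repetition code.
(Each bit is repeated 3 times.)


Each bit -> 3 copies

000000111111000000111000111


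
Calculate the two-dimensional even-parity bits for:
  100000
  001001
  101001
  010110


Row parities: 1011
Column parities: 010110

Row P: 1011, Col P: 010110, Corner: 1


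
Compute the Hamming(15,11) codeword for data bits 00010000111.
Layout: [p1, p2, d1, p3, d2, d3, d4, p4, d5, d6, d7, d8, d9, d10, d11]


Parity bits: p1=1, p2=1, p3=0, p4=1

110000110000111


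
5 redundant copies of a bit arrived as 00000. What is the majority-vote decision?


Ones: 0 out of 5
Threshold: 3

0 (0/5 voted 1)


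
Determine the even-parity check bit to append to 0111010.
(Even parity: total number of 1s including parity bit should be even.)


Number of 1s in data: 4
Parity bit: 0

0


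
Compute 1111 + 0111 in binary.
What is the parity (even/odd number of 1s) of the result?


1111 = 15
0111 = 7
Sum = 22 = 10110
1s count = 3

odd parity (3 ones in 10110)


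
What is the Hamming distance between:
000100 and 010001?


XOR: 010101
Count of 1s: 3

3


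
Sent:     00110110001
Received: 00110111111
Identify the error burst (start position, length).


XOR: 00000001110

Burst at position 7, length 3


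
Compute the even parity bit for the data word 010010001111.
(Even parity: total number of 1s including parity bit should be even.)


Number of 1s in data: 6
Parity bit: 0

0


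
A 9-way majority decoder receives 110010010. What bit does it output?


Ones: 4 out of 9
Threshold: 5

0 (4/9 voted 1)


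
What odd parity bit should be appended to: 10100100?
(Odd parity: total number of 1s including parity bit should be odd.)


Number of 1s in data: 3
Parity bit: 0

0


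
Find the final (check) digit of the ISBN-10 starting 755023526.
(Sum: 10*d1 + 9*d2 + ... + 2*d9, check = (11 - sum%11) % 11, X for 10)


Weighted sum: 220
220 mod 11 = 0

Check digit: 0


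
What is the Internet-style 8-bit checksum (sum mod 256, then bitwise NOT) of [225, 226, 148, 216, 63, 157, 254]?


Sum = 1289 mod 256 = 9
Complement = 246

246


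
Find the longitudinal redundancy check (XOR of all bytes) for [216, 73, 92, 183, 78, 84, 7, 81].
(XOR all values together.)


XOR chain: 216 ^ 73 ^ 92 ^ 183 ^ 78 ^ 84 ^ 7 ^ 81 = 54

54


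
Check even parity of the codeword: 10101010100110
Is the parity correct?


Number of 1s: 7

No, parity error (7 ones)


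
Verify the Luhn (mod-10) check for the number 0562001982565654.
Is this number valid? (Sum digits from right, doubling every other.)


Luhn sum = 49
49 mod 10 = 9

Invalid (Luhn sum mod 10 = 9)


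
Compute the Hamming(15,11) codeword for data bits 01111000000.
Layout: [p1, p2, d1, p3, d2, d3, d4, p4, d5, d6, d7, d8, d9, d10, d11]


Parity bits: p1=1, p2=0, p3=1, p4=1

100111111000000


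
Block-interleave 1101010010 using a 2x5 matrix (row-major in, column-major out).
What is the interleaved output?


Matrix:
  11010
  10010
Read columns: 1110001100

1110001100


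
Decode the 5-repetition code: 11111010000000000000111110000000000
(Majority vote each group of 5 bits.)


Groups: 11111, 01000, 00000, 00000, 11111, 00000, 00000
Majority votes: 1000100

1000100


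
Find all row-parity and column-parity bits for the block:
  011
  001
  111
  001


Row parities: 0111
Column parities: 100

Row P: 0111, Col P: 100, Corner: 1


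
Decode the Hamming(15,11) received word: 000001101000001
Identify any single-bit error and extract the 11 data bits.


Syndrome = 7: error at position 7

Data: 00101000001 (corrected bit 7)


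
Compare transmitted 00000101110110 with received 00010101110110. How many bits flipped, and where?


XOR: 00010000000000

1 error(s) at position(s): 3


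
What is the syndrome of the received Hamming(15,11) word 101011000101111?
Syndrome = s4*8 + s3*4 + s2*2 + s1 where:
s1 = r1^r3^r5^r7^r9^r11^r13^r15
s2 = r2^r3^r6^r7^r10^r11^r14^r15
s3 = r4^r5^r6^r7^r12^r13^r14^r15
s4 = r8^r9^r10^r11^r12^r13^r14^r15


s1=1, s2=1, s3=0, s4=1

Syndrome = 11 (error at position 11)


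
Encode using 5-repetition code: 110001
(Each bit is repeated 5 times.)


Each bit -> 5 copies

111111111100000000000000011111


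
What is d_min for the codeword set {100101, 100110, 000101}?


Comparing all pairs, minimum distance: 1
Can detect 0 errors, correct 0 errors

1


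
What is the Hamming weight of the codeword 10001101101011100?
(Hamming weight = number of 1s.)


Counting 1s in 10001101101011100

9


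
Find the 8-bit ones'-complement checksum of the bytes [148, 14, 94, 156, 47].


Sum = 459 mod 256 = 203
Complement = 52

52


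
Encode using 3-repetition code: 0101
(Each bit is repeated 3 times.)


Each bit -> 3 copies

000111000111


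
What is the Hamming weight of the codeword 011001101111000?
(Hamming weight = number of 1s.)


Counting 1s in 011001101111000

8


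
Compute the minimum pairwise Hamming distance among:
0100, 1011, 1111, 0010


Comparing all pairs, minimum distance: 1
Can detect 0 errors, correct 0 errors

1


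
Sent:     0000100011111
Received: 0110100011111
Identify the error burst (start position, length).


XOR: 0110000000000

Burst at position 1, length 2


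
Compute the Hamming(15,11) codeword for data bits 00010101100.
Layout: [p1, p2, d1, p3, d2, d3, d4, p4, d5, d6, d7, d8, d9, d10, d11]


Parity bits: p1=0, p2=0, p3=1, p4=1

000100110101100


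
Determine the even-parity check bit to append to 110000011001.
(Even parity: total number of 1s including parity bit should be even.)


Number of 1s in data: 5
Parity bit: 1

1


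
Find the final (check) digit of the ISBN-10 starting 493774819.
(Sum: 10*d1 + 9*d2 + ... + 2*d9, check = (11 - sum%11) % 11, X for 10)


Weighted sum: 309
309 mod 11 = 1

Check digit: X


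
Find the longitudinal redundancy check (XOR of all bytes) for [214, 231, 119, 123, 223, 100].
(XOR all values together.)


XOR chain: 214 ^ 231 ^ 119 ^ 123 ^ 223 ^ 100 = 134

134


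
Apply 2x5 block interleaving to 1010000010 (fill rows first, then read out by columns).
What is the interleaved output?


Matrix:
  10100
  00010
Read columns: 1000100100

1000100100


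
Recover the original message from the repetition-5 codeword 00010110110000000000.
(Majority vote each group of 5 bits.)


Groups: 00010, 11011, 00000, 00000
Majority votes: 0100

0100


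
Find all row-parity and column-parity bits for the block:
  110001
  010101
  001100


Row parities: 110
Column parities: 101000

Row P: 110, Col P: 101000, Corner: 0


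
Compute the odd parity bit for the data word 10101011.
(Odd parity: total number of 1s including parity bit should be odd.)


Number of 1s in data: 5
Parity bit: 0

0


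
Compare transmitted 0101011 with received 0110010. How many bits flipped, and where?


XOR: 0011001

3 error(s) at position(s): 2, 3, 6


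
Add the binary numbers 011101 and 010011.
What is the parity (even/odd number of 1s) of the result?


011101 = 29
010011 = 19
Sum = 48 = 110000
1s count = 2

even parity (2 ones in 110000)


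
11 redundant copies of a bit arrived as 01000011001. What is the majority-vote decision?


Ones: 4 out of 11
Threshold: 6

0 (4/11 voted 1)


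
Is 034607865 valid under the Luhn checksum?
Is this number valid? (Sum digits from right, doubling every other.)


Luhn sum = 34
34 mod 10 = 4

Invalid (Luhn sum mod 10 = 4)


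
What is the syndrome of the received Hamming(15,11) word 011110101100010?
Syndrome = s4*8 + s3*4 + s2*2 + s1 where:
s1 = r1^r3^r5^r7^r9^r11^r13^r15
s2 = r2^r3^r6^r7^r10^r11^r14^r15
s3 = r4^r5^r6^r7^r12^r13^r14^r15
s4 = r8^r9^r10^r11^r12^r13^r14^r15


s1=0, s2=1, s3=0, s4=1

Syndrome = 10 (error at position 10)


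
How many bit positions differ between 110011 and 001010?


XOR: 111001
Count of 1s: 4

4


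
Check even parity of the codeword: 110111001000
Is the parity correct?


Number of 1s: 6

Yes, parity is correct (6 ones)


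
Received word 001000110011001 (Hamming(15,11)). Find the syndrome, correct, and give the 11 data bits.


Syndrome = 4: error at position 4

Data: 10010011001 (corrected bit 4)


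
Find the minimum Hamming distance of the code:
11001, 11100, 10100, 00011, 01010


Comparing all pairs, minimum distance: 1
Can detect 0 errors, correct 0 errors

1


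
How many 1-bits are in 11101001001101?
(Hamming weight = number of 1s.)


Counting 1s in 11101001001101

8


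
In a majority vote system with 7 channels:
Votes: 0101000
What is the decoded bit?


Ones: 2 out of 7
Threshold: 4

0 (2/7 voted 1)


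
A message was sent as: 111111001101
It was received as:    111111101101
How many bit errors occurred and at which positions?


XOR: 000000100000

1 error(s) at position(s): 6


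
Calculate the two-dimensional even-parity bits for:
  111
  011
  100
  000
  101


Row parities: 10100
Column parities: 101

Row P: 10100, Col P: 101, Corner: 0


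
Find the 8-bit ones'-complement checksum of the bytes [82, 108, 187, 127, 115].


Sum = 619 mod 256 = 107
Complement = 148

148


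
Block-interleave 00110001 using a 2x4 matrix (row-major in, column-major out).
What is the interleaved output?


Matrix:
  0011
  0001
Read columns: 00001011

00001011


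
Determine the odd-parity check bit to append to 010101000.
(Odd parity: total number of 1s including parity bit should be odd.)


Number of 1s in data: 3
Parity bit: 0

0


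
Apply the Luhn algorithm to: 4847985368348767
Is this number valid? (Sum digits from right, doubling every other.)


Luhn sum = 97
97 mod 10 = 7

Invalid (Luhn sum mod 10 = 7)


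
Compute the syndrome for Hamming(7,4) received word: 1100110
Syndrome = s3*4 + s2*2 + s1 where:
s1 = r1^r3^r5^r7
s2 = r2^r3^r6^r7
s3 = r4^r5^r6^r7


s1=0, s2=0, s3=0

Syndrome = 0 (no error)


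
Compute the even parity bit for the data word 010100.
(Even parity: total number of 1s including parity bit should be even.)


Number of 1s in data: 2
Parity bit: 0

0


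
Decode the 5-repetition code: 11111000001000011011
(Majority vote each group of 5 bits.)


Groups: 11111, 00000, 10000, 11011
Majority votes: 1001

1001


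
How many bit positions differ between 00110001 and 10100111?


XOR: 10010110
Count of 1s: 4

4


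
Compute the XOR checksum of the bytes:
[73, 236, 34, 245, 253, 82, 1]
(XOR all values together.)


XOR chain: 73 ^ 236 ^ 34 ^ 245 ^ 253 ^ 82 ^ 1 = 220

220


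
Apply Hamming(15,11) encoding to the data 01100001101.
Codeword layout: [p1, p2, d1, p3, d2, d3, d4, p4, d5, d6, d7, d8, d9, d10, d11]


Parity bits: p1=1, p2=0, p3=1, p4=1

100111010001101


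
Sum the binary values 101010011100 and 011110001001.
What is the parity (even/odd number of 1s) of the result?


101010011100 = 2716
011110001001 = 1929
Sum = 4645 = 1001000100101
1s count = 5

odd parity (5 ones in 1001000100101)


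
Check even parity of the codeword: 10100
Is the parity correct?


Number of 1s: 2

Yes, parity is correct (2 ones)


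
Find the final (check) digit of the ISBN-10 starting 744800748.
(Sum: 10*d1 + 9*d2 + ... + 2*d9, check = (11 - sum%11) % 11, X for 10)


Weighted sum: 250
250 mod 11 = 8

Check digit: 3


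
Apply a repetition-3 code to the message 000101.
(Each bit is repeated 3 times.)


Each bit -> 3 copies

000000000111000111


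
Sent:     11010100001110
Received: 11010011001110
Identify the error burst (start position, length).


XOR: 00000111000000

Burst at position 5, length 3


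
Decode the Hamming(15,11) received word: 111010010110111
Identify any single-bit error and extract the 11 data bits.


Syndrome = 0: no error detected

Data: 11000110111 (no errors)


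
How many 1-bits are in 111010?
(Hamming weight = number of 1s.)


Counting 1s in 111010

4


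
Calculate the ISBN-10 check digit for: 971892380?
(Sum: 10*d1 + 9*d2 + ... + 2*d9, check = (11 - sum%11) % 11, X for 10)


Weighted sum: 317
317 mod 11 = 9

Check digit: 2


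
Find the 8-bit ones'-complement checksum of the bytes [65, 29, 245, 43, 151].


Sum = 533 mod 256 = 21
Complement = 234

234


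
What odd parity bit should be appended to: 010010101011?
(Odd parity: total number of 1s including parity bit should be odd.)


Number of 1s in data: 6
Parity bit: 1

1


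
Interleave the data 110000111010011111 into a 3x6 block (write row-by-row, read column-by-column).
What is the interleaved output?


Matrix:
  110000
  111010
  011111
Read columns: 110111011001011001

110111011001011001
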